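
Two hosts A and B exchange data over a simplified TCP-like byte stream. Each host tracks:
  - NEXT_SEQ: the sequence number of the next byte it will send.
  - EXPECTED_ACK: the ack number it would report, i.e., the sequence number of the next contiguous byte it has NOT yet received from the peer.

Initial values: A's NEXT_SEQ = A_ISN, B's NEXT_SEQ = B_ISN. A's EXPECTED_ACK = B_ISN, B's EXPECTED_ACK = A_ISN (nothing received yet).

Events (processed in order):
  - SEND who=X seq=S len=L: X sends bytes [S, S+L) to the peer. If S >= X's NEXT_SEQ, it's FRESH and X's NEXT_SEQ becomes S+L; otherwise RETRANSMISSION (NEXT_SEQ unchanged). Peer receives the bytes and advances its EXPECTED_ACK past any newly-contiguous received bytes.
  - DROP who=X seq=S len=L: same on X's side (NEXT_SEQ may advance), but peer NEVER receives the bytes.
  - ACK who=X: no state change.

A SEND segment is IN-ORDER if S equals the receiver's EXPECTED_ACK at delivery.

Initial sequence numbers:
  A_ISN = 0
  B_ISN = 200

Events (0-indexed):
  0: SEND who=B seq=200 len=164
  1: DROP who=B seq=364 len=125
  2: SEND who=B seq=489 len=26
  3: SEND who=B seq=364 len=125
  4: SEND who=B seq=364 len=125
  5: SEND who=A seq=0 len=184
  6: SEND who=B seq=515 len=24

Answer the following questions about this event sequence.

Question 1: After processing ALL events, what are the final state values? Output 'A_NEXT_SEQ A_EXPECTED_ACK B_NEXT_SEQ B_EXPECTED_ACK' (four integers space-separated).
Answer: 184 539 539 184

Derivation:
After event 0: A_seq=0 A_ack=364 B_seq=364 B_ack=0
After event 1: A_seq=0 A_ack=364 B_seq=489 B_ack=0
After event 2: A_seq=0 A_ack=364 B_seq=515 B_ack=0
After event 3: A_seq=0 A_ack=515 B_seq=515 B_ack=0
After event 4: A_seq=0 A_ack=515 B_seq=515 B_ack=0
After event 5: A_seq=184 A_ack=515 B_seq=515 B_ack=184
After event 6: A_seq=184 A_ack=539 B_seq=539 B_ack=184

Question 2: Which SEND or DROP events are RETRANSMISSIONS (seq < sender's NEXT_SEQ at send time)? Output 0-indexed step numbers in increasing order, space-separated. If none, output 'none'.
Answer: 3 4

Derivation:
Step 0: SEND seq=200 -> fresh
Step 1: DROP seq=364 -> fresh
Step 2: SEND seq=489 -> fresh
Step 3: SEND seq=364 -> retransmit
Step 4: SEND seq=364 -> retransmit
Step 5: SEND seq=0 -> fresh
Step 6: SEND seq=515 -> fresh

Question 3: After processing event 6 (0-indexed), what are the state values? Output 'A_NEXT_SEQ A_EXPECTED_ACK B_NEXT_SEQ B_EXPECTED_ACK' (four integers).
After event 0: A_seq=0 A_ack=364 B_seq=364 B_ack=0
After event 1: A_seq=0 A_ack=364 B_seq=489 B_ack=0
After event 2: A_seq=0 A_ack=364 B_seq=515 B_ack=0
After event 3: A_seq=0 A_ack=515 B_seq=515 B_ack=0
After event 4: A_seq=0 A_ack=515 B_seq=515 B_ack=0
After event 5: A_seq=184 A_ack=515 B_seq=515 B_ack=184
After event 6: A_seq=184 A_ack=539 B_seq=539 B_ack=184

184 539 539 184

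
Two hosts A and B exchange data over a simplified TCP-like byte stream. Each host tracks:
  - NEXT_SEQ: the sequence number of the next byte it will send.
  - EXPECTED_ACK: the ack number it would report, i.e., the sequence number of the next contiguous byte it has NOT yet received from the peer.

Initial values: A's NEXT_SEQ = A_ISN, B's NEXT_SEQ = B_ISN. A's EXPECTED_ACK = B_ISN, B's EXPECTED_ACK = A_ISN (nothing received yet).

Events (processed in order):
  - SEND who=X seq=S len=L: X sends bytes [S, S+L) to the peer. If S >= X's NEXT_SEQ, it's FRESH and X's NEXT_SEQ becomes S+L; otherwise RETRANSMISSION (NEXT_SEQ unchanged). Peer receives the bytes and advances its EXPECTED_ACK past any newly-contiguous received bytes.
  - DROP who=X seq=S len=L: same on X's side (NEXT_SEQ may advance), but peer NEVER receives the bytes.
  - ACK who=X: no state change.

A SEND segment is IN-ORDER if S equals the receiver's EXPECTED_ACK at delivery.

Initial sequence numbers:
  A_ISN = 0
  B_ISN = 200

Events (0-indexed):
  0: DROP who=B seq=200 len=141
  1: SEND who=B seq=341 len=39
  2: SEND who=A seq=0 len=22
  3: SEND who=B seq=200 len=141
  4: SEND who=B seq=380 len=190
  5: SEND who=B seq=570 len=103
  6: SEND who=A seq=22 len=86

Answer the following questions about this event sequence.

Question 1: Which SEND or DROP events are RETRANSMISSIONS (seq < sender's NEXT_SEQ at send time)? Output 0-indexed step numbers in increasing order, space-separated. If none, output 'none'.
Answer: 3

Derivation:
Step 0: DROP seq=200 -> fresh
Step 1: SEND seq=341 -> fresh
Step 2: SEND seq=0 -> fresh
Step 3: SEND seq=200 -> retransmit
Step 4: SEND seq=380 -> fresh
Step 5: SEND seq=570 -> fresh
Step 6: SEND seq=22 -> fresh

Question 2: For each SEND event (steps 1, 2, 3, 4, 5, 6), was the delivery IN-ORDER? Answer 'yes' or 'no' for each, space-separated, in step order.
Step 1: SEND seq=341 -> out-of-order
Step 2: SEND seq=0 -> in-order
Step 3: SEND seq=200 -> in-order
Step 4: SEND seq=380 -> in-order
Step 5: SEND seq=570 -> in-order
Step 6: SEND seq=22 -> in-order

Answer: no yes yes yes yes yes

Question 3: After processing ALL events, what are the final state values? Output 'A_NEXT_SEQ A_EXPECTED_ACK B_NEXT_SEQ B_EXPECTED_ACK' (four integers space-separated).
After event 0: A_seq=0 A_ack=200 B_seq=341 B_ack=0
After event 1: A_seq=0 A_ack=200 B_seq=380 B_ack=0
After event 2: A_seq=22 A_ack=200 B_seq=380 B_ack=22
After event 3: A_seq=22 A_ack=380 B_seq=380 B_ack=22
After event 4: A_seq=22 A_ack=570 B_seq=570 B_ack=22
After event 5: A_seq=22 A_ack=673 B_seq=673 B_ack=22
After event 6: A_seq=108 A_ack=673 B_seq=673 B_ack=108

Answer: 108 673 673 108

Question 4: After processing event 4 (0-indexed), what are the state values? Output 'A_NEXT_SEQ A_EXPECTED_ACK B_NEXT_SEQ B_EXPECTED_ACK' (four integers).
After event 0: A_seq=0 A_ack=200 B_seq=341 B_ack=0
After event 1: A_seq=0 A_ack=200 B_seq=380 B_ack=0
After event 2: A_seq=22 A_ack=200 B_seq=380 B_ack=22
After event 3: A_seq=22 A_ack=380 B_seq=380 B_ack=22
After event 4: A_seq=22 A_ack=570 B_seq=570 B_ack=22

22 570 570 22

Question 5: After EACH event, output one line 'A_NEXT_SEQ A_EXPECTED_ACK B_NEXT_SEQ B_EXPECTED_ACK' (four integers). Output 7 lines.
0 200 341 0
0 200 380 0
22 200 380 22
22 380 380 22
22 570 570 22
22 673 673 22
108 673 673 108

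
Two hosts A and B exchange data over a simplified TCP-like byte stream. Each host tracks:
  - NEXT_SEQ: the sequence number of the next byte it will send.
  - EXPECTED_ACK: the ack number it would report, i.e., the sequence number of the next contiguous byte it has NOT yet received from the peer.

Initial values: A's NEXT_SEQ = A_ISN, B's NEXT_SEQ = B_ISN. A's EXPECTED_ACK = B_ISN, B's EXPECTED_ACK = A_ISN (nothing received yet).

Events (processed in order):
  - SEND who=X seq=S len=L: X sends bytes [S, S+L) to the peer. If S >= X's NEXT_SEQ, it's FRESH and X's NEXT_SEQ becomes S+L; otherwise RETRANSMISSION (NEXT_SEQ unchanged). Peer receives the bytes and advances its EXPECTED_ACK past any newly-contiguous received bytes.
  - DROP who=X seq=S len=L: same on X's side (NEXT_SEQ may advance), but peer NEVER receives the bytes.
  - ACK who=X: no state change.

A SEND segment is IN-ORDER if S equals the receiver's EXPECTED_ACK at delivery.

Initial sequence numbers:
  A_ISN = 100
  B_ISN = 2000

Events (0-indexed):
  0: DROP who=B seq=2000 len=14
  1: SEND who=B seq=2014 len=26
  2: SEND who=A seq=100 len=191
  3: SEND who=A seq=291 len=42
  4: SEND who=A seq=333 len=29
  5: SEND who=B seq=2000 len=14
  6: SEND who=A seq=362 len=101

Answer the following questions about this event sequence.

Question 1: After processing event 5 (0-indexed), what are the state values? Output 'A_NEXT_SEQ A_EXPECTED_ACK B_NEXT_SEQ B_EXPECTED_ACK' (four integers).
After event 0: A_seq=100 A_ack=2000 B_seq=2014 B_ack=100
After event 1: A_seq=100 A_ack=2000 B_seq=2040 B_ack=100
After event 2: A_seq=291 A_ack=2000 B_seq=2040 B_ack=291
After event 3: A_seq=333 A_ack=2000 B_seq=2040 B_ack=333
After event 4: A_seq=362 A_ack=2000 B_seq=2040 B_ack=362
After event 5: A_seq=362 A_ack=2040 B_seq=2040 B_ack=362

362 2040 2040 362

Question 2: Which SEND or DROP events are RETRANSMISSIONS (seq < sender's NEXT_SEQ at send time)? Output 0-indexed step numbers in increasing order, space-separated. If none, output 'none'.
Step 0: DROP seq=2000 -> fresh
Step 1: SEND seq=2014 -> fresh
Step 2: SEND seq=100 -> fresh
Step 3: SEND seq=291 -> fresh
Step 4: SEND seq=333 -> fresh
Step 5: SEND seq=2000 -> retransmit
Step 6: SEND seq=362 -> fresh

Answer: 5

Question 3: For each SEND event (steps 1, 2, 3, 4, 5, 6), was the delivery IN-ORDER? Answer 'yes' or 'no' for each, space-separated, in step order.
Answer: no yes yes yes yes yes

Derivation:
Step 1: SEND seq=2014 -> out-of-order
Step 2: SEND seq=100 -> in-order
Step 3: SEND seq=291 -> in-order
Step 4: SEND seq=333 -> in-order
Step 5: SEND seq=2000 -> in-order
Step 6: SEND seq=362 -> in-order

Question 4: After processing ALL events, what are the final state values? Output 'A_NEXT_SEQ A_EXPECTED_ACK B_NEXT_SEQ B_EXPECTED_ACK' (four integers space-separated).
After event 0: A_seq=100 A_ack=2000 B_seq=2014 B_ack=100
After event 1: A_seq=100 A_ack=2000 B_seq=2040 B_ack=100
After event 2: A_seq=291 A_ack=2000 B_seq=2040 B_ack=291
After event 3: A_seq=333 A_ack=2000 B_seq=2040 B_ack=333
After event 4: A_seq=362 A_ack=2000 B_seq=2040 B_ack=362
After event 5: A_seq=362 A_ack=2040 B_seq=2040 B_ack=362
After event 6: A_seq=463 A_ack=2040 B_seq=2040 B_ack=463

Answer: 463 2040 2040 463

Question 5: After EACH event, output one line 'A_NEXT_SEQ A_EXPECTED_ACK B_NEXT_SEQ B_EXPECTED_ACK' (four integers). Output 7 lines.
100 2000 2014 100
100 2000 2040 100
291 2000 2040 291
333 2000 2040 333
362 2000 2040 362
362 2040 2040 362
463 2040 2040 463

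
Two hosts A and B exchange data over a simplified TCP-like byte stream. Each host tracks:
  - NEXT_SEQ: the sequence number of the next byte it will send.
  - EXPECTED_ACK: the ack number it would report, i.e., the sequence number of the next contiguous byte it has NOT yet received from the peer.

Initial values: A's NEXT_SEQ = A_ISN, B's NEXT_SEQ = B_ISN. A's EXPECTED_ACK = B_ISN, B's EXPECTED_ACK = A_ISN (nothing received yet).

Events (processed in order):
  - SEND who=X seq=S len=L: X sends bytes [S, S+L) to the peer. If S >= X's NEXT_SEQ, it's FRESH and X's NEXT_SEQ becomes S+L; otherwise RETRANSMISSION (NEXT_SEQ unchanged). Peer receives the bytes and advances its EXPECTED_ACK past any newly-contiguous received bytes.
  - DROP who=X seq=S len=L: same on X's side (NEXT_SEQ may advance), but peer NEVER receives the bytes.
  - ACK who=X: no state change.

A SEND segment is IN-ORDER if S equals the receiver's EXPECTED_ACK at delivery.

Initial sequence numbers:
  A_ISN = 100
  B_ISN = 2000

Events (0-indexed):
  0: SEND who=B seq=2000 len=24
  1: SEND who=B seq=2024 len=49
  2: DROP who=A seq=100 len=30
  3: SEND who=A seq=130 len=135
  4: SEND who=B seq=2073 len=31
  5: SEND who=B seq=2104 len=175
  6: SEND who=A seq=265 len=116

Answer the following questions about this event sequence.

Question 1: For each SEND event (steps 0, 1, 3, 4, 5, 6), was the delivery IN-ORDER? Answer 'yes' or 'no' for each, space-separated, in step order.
Answer: yes yes no yes yes no

Derivation:
Step 0: SEND seq=2000 -> in-order
Step 1: SEND seq=2024 -> in-order
Step 3: SEND seq=130 -> out-of-order
Step 4: SEND seq=2073 -> in-order
Step 5: SEND seq=2104 -> in-order
Step 6: SEND seq=265 -> out-of-order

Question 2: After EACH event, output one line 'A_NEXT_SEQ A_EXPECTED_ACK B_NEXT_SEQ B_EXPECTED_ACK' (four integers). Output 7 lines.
100 2024 2024 100
100 2073 2073 100
130 2073 2073 100
265 2073 2073 100
265 2104 2104 100
265 2279 2279 100
381 2279 2279 100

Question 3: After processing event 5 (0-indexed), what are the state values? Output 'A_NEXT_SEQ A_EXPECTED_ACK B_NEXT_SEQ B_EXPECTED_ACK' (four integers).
After event 0: A_seq=100 A_ack=2024 B_seq=2024 B_ack=100
After event 1: A_seq=100 A_ack=2073 B_seq=2073 B_ack=100
After event 2: A_seq=130 A_ack=2073 B_seq=2073 B_ack=100
After event 3: A_seq=265 A_ack=2073 B_seq=2073 B_ack=100
After event 4: A_seq=265 A_ack=2104 B_seq=2104 B_ack=100
After event 5: A_seq=265 A_ack=2279 B_seq=2279 B_ack=100

265 2279 2279 100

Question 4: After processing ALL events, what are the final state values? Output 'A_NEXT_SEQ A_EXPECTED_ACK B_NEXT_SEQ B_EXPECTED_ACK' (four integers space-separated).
Answer: 381 2279 2279 100

Derivation:
After event 0: A_seq=100 A_ack=2024 B_seq=2024 B_ack=100
After event 1: A_seq=100 A_ack=2073 B_seq=2073 B_ack=100
After event 2: A_seq=130 A_ack=2073 B_seq=2073 B_ack=100
After event 3: A_seq=265 A_ack=2073 B_seq=2073 B_ack=100
After event 4: A_seq=265 A_ack=2104 B_seq=2104 B_ack=100
After event 5: A_seq=265 A_ack=2279 B_seq=2279 B_ack=100
After event 6: A_seq=381 A_ack=2279 B_seq=2279 B_ack=100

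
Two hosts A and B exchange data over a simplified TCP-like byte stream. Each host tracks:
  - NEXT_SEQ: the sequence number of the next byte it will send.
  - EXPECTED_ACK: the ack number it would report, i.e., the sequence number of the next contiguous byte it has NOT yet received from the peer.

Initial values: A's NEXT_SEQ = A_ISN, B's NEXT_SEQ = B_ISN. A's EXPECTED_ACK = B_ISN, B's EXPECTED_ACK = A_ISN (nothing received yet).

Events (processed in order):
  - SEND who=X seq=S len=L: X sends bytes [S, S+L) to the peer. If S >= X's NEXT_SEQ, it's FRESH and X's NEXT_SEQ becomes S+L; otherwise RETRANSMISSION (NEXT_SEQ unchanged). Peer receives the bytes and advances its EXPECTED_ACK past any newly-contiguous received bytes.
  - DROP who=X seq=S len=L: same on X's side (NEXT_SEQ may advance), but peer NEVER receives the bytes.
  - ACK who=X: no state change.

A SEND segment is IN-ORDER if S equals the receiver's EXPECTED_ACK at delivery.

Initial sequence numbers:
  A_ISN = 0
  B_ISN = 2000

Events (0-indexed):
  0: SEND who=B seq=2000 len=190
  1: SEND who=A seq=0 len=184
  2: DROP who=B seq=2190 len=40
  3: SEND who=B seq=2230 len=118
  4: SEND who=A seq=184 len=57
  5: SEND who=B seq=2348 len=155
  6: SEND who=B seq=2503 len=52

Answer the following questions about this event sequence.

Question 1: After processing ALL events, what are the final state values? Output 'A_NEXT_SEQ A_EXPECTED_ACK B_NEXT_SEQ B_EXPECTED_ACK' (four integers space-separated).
After event 0: A_seq=0 A_ack=2190 B_seq=2190 B_ack=0
After event 1: A_seq=184 A_ack=2190 B_seq=2190 B_ack=184
After event 2: A_seq=184 A_ack=2190 B_seq=2230 B_ack=184
After event 3: A_seq=184 A_ack=2190 B_seq=2348 B_ack=184
After event 4: A_seq=241 A_ack=2190 B_seq=2348 B_ack=241
After event 5: A_seq=241 A_ack=2190 B_seq=2503 B_ack=241
After event 6: A_seq=241 A_ack=2190 B_seq=2555 B_ack=241

Answer: 241 2190 2555 241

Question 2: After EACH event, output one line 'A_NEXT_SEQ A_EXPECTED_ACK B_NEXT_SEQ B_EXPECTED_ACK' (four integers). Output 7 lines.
0 2190 2190 0
184 2190 2190 184
184 2190 2230 184
184 2190 2348 184
241 2190 2348 241
241 2190 2503 241
241 2190 2555 241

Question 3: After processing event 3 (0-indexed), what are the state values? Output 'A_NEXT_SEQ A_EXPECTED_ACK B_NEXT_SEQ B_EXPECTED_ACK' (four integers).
After event 0: A_seq=0 A_ack=2190 B_seq=2190 B_ack=0
After event 1: A_seq=184 A_ack=2190 B_seq=2190 B_ack=184
After event 2: A_seq=184 A_ack=2190 B_seq=2230 B_ack=184
After event 3: A_seq=184 A_ack=2190 B_seq=2348 B_ack=184

184 2190 2348 184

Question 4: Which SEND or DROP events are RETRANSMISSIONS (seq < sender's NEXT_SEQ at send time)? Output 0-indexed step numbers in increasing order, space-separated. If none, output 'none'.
Answer: none

Derivation:
Step 0: SEND seq=2000 -> fresh
Step 1: SEND seq=0 -> fresh
Step 2: DROP seq=2190 -> fresh
Step 3: SEND seq=2230 -> fresh
Step 4: SEND seq=184 -> fresh
Step 5: SEND seq=2348 -> fresh
Step 6: SEND seq=2503 -> fresh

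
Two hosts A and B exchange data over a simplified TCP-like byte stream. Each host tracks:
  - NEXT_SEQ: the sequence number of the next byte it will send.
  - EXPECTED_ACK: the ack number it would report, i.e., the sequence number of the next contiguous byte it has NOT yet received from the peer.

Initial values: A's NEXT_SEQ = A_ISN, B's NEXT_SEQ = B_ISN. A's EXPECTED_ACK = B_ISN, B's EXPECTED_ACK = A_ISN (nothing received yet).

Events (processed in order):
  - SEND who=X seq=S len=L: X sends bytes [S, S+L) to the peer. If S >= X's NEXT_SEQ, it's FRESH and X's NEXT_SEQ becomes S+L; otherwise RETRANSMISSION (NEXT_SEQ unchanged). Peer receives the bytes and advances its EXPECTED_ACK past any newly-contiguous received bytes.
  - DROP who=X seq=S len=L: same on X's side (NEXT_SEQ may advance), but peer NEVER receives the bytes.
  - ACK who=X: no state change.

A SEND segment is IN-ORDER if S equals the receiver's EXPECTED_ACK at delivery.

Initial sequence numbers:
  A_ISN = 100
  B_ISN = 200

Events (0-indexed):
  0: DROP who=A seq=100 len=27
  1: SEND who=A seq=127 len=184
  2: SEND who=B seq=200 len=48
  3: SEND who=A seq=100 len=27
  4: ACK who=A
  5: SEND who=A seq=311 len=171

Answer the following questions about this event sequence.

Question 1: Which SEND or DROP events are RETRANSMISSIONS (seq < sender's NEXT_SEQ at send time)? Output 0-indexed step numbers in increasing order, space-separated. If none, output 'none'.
Answer: 3

Derivation:
Step 0: DROP seq=100 -> fresh
Step 1: SEND seq=127 -> fresh
Step 2: SEND seq=200 -> fresh
Step 3: SEND seq=100 -> retransmit
Step 5: SEND seq=311 -> fresh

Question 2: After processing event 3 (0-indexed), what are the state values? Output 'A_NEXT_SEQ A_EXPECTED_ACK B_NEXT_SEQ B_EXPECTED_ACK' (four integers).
After event 0: A_seq=127 A_ack=200 B_seq=200 B_ack=100
After event 1: A_seq=311 A_ack=200 B_seq=200 B_ack=100
After event 2: A_seq=311 A_ack=248 B_seq=248 B_ack=100
After event 3: A_seq=311 A_ack=248 B_seq=248 B_ack=311

311 248 248 311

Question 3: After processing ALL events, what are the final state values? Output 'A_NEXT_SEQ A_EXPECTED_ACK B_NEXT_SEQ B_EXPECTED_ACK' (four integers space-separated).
Answer: 482 248 248 482

Derivation:
After event 0: A_seq=127 A_ack=200 B_seq=200 B_ack=100
After event 1: A_seq=311 A_ack=200 B_seq=200 B_ack=100
After event 2: A_seq=311 A_ack=248 B_seq=248 B_ack=100
After event 3: A_seq=311 A_ack=248 B_seq=248 B_ack=311
After event 4: A_seq=311 A_ack=248 B_seq=248 B_ack=311
After event 5: A_seq=482 A_ack=248 B_seq=248 B_ack=482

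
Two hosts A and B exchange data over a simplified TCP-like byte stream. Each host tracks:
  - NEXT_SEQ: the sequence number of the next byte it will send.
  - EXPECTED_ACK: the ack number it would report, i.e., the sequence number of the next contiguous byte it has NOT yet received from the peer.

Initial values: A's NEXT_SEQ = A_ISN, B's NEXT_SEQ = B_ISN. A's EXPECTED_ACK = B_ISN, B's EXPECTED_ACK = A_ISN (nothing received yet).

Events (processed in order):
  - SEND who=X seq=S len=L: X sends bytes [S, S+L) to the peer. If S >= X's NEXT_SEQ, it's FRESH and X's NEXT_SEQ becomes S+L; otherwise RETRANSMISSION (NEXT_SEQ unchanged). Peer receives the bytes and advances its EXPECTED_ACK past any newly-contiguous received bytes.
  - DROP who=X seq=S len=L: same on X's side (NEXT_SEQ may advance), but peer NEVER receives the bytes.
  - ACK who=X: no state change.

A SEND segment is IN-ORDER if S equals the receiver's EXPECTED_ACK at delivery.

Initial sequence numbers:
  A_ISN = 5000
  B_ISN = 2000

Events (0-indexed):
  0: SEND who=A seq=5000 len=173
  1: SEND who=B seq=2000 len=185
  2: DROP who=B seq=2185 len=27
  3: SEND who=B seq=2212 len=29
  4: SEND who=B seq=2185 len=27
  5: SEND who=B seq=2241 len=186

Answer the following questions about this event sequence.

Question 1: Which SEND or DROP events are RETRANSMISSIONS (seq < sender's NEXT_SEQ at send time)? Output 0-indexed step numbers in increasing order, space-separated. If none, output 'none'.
Answer: 4

Derivation:
Step 0: SEND seq=5000 -> fresh
Step 1: SEND seq=2000 -> fresh
Step 2: DROP seq=2185 -> fresh
Step 3: SEND seq=2212 -> fresh
Step 4: SEND seq=2185 -> retransmit
Step 5: SEND seq=2241 -> fresh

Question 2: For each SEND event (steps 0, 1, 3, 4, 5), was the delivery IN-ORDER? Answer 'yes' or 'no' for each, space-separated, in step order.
Step 0: SEND seq=5000 -> in-order
Step 1: SEND seq=2000 -> in-order
Step 3: SEND seq=2212 -> out-of-order
Step 4: SEND seq=2185 -> in-order
Step 5: SEND seq=2241 -> in-order

Answer: yes yes no yes yes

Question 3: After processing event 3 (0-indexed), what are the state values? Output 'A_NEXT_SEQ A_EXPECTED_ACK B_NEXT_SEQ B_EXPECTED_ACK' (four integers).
After event 0: A_seq=5173 A_ack=2000 B_seq=2000 B_ack=5173
After event 1: A_seq=5173 A_ack=2185 B_seq=2185 B_ack=5173
After event 2: A_seq=5173 A_ack=2185 B_seq=2212 B_ack=5173
After event 3: A_seq=5173 A_ack=2185 B_seq=2241 B_ack=5173

5173 2185 2241 5173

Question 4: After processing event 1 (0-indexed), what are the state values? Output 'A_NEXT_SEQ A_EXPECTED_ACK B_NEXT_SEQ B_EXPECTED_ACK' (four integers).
After event 0: A_seq=5173 A_ack=2000 B_seq=2000 B_ack=5173
After event 1: A_seq=5173 A_ack=2185 B_seq=2185 B_ack=5173

5173 2185 2185 5173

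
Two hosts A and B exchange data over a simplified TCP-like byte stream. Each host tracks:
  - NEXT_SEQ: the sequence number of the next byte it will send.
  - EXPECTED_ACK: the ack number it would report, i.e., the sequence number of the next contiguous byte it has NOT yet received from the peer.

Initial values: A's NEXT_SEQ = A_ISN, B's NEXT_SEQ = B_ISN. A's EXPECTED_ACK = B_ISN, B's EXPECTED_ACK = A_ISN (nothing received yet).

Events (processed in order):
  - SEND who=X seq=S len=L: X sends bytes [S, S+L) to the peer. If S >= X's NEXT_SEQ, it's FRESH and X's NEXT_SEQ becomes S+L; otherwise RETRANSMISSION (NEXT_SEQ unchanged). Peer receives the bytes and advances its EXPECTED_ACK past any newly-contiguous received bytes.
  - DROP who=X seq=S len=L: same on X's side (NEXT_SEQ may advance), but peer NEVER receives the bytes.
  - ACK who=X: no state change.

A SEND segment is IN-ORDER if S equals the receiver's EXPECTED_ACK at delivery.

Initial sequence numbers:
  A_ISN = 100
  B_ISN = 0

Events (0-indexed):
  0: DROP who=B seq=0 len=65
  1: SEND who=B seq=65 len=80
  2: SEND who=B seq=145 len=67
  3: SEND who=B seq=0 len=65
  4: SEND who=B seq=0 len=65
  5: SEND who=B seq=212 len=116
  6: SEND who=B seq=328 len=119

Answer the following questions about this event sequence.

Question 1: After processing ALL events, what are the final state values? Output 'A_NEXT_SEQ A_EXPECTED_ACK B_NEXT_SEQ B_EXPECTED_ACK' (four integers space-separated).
Answer: 100 447 447 100

Derivation:
After event 0: A_seq=100 A_ack=0 B_seq=65 B_ack=100
After event 1: A_seq=100 A_ack=0 B_seq=145 B_ack=100
After event 2: A_seq=100 A_ack=0 B_seq=212 B_ack=100
After event 3: A_seq=100 A_ack=212 B_seq=212 B_ack=100
After event 4: A_seq=100 A_ack=212 B_seq=212 B_ack=100
After event 5: A_seq=100 A_ack=328 B_seq=328 B_ack=100
After event 6: A_seq=100 A_ack=447 B_seq=447 B_ack=100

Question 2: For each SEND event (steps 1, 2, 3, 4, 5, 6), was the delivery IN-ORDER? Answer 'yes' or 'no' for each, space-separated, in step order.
Answer: no no yes no yes yes

Derivation:
Step 1: SEND seq=65 -> out-of-order
Step 2: SEND seq=145 -> out-of-order
Step 3: SEND seq=0 -> in-order
Step 4: SEND seq=0 -> out-of-order
Step 5: SEND seq=212 -> in-order
Step 6: SEND seq=328 -> in-order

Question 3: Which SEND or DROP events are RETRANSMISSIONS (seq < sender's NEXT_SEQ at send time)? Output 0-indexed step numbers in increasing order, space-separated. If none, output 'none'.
Answer: 3 4

Derivation:
Step 0: DROP seq=0 -> fresh
Step 1: SEND seq=65 -> fresh
Step 2: SEND seq=145 -> fresh
Step 3: SEND seq=0 -> retransmit
Step 4: SEND seq=0 -> retransmit
Step 5: SEND seq=212 -> fresh
Step 6: SEND seq=328 -> fresh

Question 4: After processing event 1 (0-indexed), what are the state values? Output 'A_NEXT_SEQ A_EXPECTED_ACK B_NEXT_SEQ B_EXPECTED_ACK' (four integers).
After event 0: A_seq=100 A_ack=0 B_seq=65 B_ack=100
After event 1: A_seq=100 A_ack=0 B_seq=145 B_ack=100

100 0 145 100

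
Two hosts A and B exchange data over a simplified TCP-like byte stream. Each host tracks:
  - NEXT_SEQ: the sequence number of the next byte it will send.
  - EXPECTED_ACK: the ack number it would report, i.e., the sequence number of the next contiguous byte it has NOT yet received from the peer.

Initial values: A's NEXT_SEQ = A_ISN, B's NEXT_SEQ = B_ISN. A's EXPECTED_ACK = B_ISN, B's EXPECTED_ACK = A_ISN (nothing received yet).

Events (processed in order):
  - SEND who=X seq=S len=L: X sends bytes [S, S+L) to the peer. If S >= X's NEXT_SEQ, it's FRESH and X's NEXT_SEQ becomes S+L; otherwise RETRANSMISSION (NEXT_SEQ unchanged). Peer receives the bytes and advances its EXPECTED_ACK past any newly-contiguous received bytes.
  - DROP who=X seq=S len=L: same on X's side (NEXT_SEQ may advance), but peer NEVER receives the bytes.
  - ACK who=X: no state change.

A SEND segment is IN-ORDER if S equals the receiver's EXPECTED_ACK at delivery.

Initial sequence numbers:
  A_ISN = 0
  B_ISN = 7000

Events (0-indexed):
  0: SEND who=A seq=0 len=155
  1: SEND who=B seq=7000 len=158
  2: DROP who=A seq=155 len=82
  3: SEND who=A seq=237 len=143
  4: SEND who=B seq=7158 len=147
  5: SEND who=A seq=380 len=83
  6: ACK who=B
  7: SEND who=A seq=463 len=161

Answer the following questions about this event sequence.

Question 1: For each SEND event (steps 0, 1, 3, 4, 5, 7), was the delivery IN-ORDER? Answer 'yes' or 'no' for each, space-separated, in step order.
Answer: yes yes no yes no no

Derivation:
Step 0: SEND seq=0 -> in-order
Step 1: SEND seq=7000 -> in-order
Step 3: SEND seq=237 -> out-of-order
Step 4: SEND seq=7158 -> in-order
Step 5: SEND seq=380 -> out-of-order
Step 7: SEND seq=463 -> out-of-order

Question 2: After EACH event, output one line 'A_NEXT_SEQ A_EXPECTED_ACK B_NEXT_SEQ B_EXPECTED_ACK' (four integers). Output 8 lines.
155 7000 7000 155
155 7158 7158 155
237 7158 7158 155
380 7158 7158 155
380 7305 7305 155
463 7305 7305 155
463 7305 7305 155
624 7305 7305 155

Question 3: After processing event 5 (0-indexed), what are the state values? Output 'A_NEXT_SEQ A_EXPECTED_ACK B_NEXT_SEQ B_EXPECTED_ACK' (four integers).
After event 0: A_seq=155 A_ack=7000 B_seq=7000 B_ack=155
After event 1: A_seq=155 A_ack=7158 B_seq=7158 B_ack=155
After event 2: A_seq=237 A_ack=7158 B_seq=7158 B_ack=155
After event 3: A_seq=380 A_ack=7158 B_seq=7158 B_ack=155
After event 4: A_seq=380 A_ack=7305 B_seq=7305 B_ack=155
After event 5: A_seq=463 A_ack=7305 B_seq=7305 B_ack=155

463 7305 7305 155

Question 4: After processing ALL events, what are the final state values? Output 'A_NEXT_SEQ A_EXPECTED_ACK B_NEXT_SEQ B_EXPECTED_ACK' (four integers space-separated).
Answer: 624 7305 7305 155

Derivation:
After event 0: A_seq=155 A_ack=7000 B_seq=7000 B_ack=155
After event 1: A_seq=155 A_ack=7158 B_seq=7158 B_ack=155
After event 2: A_seq=237 A_ack=7158 B_seq=7158 B_ack=155
After event 3: A_seq=380 A_ack=7158 B_seq=7158 B_ack=155
After event 4: A_seq=380 A_ack=7305 B_seq=7305 B_ack=155
After event 5: A_seq=463 A_ack=7305 B_seq=7305 B_ack=155
After event 6: A_seq=463 A_ack=7305 B_seq=7305 B_ack=155
After event 7: A_seq=624 A_ack=7305 B_seq=7305 B_ack=155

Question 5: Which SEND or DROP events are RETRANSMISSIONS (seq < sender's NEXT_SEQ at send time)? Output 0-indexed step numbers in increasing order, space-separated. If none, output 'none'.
Step 0: SEND seq=0 -> fresh
Step 1: SEND seq=7000 -> fresh
Step 2: DROP seq=155 -> fresh
Step 3: SEND seq=237 -> fresh
Step 4: SEND seq=7158 -> fresh
Step 5: SEND seq=380 -> fresh
Step 7: SEND seq=463 -> fresh

Answer: none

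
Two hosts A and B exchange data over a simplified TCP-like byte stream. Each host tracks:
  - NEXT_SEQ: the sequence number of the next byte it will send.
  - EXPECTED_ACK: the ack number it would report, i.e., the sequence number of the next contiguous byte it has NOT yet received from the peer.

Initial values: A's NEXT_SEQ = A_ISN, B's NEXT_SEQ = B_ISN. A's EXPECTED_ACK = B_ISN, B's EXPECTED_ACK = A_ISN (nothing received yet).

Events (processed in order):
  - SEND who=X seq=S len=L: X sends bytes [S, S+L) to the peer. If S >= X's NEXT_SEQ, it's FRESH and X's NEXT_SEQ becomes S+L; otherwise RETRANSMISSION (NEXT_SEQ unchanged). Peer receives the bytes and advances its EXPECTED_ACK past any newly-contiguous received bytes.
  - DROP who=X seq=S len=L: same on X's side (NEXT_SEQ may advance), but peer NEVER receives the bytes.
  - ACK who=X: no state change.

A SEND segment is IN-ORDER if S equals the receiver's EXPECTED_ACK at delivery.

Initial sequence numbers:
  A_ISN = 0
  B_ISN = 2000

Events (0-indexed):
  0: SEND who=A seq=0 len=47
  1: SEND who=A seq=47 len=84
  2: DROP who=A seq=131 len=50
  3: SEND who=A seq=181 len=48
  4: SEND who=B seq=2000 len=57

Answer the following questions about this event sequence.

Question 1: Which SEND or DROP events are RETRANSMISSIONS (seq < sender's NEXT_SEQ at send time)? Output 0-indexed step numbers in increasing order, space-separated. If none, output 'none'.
Answer: none

Derivation:
Step 0: SEND seq=0 -> fresh
Step 1: SEND seq=47 -> fresh
Step 2: DROP seq=131 -> fresh
Step 3: SEND seq=181 -> fresh
Step 4: SEND seq=2000 -> fresh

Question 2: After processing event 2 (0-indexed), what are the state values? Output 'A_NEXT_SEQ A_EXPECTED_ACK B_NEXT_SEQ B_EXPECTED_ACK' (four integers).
After event 0: A_seq=47 A_ack=2000 B_seq=2000 B_ack=47
After event 1: A_seq=131 A_ack=2000 B_seq=2000 B_ack=131
After event 2: A_seq=181 A_ack=2000 B_seq=2000 B_ack=131

181 2000 2000 131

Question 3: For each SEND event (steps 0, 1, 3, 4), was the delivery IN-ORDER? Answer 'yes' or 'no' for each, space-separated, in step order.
Answer: yes yes no yes

Derivation:
Step 0: SEND seq=0 -> in-order
Step 1: SEND seq=47 -> in-order
Step 3: SEND seq=181 -> out-of-order
Step 4: SEND seq=2000 -> in-order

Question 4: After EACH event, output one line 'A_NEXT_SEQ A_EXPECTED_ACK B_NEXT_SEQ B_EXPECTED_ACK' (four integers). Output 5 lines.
47 2000 2000 47
131 2000 2000 131
181 2000 2000 131
229 2000 2000 131
229 2057 2057 131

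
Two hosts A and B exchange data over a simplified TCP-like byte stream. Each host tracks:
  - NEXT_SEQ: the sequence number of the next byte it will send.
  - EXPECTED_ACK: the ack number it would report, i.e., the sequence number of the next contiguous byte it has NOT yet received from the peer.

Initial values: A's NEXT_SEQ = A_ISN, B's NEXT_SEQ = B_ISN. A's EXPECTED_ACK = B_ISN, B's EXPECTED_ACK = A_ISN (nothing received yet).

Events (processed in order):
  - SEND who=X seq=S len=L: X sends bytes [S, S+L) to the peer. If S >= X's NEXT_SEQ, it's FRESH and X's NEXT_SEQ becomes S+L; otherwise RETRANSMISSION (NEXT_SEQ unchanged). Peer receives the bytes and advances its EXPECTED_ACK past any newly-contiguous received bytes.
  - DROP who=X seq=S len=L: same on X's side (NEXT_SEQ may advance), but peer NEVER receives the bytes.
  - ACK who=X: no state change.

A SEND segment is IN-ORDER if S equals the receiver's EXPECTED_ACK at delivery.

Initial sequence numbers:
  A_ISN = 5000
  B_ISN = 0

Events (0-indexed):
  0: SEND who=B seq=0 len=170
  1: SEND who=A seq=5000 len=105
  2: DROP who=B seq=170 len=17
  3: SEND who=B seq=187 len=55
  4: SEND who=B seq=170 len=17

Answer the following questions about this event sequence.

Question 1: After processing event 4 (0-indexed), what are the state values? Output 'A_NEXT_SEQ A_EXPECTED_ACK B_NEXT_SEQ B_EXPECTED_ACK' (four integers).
After event 0: A_seq=5000 A_ack=170 B_seq=170 B_ack=5000
After event 1: A_seq=5105 A_ack=170 B_seq=170 B_ack=5105
After event 2: A_seq=5105 A_ack=170 B_seq=187 B_ack=5105
After event 3: A_seq=5105 A_ack=170 B_seq=242 B_ack=5105
After event 4: A_seq=5105 A_ack=242 B_seq=242 B_ack=5105

5105 242 242 5105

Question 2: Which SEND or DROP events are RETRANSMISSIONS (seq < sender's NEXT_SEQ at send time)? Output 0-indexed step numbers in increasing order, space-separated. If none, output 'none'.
Step 0: SEND seq=0 -> fresh
Step 1: SEND seq=5000 -> fresh
Step 2: DROP seq=170 -> fresh
Step 3: SEND seq=187 -> fresh
Step 4: SEND seq=170 -> retransmit

Answer: 4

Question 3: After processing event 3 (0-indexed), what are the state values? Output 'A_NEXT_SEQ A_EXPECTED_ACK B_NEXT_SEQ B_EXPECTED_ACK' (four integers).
After event 0: A_seq=5000 A_ack=170 B_seq=170 B_ack=5000
After event 1: A_seq=5105 A_ack=170 B_seq=170 B_ack=5105
After event 2: A_seq=5105 A_ack=170 B_seq=187 B_ack=5105
After event 3: A_seq=5105 A_ack=170 B_seq=242 B_ack=5105

5105 170 242 5105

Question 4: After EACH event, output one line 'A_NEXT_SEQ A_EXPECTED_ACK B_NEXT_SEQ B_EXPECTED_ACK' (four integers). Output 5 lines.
5000 170 170 5000
5105 170 170 5105
5105 170 187 5105
5105 170 242 5105
5105 242 242 5105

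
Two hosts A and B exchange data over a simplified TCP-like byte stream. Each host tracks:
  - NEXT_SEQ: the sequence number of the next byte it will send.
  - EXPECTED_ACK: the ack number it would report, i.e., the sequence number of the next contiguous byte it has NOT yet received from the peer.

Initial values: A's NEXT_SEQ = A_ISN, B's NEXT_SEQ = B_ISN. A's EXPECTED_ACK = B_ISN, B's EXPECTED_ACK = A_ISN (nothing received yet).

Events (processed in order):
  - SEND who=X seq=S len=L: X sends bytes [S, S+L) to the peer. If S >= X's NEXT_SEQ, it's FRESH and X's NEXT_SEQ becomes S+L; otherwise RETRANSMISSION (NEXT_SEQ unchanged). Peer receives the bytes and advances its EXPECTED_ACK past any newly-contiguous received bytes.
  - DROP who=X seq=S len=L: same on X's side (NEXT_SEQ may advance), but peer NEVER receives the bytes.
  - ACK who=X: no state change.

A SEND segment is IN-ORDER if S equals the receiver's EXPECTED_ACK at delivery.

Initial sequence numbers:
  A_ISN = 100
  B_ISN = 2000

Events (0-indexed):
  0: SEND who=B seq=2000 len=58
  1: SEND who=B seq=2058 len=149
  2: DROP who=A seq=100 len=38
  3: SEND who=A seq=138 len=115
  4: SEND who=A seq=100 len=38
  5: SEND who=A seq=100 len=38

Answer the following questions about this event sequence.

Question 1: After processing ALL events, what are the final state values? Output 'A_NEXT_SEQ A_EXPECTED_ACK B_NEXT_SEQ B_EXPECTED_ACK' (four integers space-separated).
After event 0: A_seq=100 A_ack=2058 B_seq=2058 B_ack=100
After event 1: A_seq=100 A_ack=2207 B_seq=2207 B_ack=100
After event 2: A_seq=138 A_ack=2207 B_seq=2207 B_ack=100
After event 3: A_seq=253 A_ack=2207 B_seq=2207 B_ack=100
After event 4: A_seq=253 A_ack=2207 B_seq=2207 B_ack=253
After event 5: A_seq=253 A_ack=2207 B_seq=2207 B_ack=253

Answer: 253 2207 2207 253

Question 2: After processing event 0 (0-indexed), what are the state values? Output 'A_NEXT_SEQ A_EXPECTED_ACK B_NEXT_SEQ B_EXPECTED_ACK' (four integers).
After event 0: A_seq=100 A_ack=2058 B_seq=2058 B_ack=100

100 2058 2058 100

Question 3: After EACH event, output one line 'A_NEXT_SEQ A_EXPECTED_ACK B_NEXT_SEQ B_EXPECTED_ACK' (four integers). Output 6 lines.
100 2058 2058 100
100 2207 2207 100
138 2207 2207 100
253 2207 2207 100
253 2207 2207 253
253 2207 2207 253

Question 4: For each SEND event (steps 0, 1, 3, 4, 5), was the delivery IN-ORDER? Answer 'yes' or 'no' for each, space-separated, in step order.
Step 0: SEND seq=2000 -> in-order
Step 1: SEND seq=2058 -> in-order
Step 3: SEND seq=138 -> out-of-order
Step 4: SEND seq=100 -> in-order
Step 5: SEND seq=100 -> out-of-order

Answer: yes yes no yes no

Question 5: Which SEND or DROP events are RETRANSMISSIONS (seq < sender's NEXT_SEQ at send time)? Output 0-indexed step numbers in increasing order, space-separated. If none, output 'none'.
Answer: 4 5

Derivation:
Step 0: SEND seq=2000 -> fresh
Step 1: SEND seq=2058 -> fresh
Step 2: DROP seq=100 -> fresh
Step 3: SEND seq=138 -> fresh
Step 4: SEND seq=100 -> retransmit
Step 5: SEND seq=100 -> retransmit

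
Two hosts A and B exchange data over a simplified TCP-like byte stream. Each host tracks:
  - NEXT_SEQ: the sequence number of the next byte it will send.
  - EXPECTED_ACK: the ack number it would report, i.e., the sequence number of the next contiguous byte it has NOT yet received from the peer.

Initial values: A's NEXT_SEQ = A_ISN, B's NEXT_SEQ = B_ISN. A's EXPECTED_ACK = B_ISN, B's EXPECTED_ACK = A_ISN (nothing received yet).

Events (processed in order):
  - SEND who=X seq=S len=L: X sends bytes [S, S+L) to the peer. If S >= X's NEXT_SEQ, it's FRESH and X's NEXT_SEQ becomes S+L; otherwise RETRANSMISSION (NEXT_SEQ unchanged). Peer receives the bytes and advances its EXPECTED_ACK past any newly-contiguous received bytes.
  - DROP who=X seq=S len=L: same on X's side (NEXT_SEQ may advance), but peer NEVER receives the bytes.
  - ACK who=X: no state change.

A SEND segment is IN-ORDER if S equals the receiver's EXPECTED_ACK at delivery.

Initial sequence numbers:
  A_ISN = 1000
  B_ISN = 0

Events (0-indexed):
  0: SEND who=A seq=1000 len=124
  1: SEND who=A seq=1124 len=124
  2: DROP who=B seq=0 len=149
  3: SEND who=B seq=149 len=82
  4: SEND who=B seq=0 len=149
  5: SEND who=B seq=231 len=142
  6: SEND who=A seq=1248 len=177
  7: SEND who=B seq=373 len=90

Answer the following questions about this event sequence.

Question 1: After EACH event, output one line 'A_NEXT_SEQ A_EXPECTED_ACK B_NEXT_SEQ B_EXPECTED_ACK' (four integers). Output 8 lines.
1124 0 0 1124
1248 0 0 1248
1248 0 149 1248
1248 0 231 1248
1248 231 231 1248
1248 373 373 1248
1425 373 373 1425
1425 463 463 1425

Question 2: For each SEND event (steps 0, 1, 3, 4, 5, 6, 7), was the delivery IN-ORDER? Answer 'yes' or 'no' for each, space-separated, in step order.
Step 0: SEND seq=1000 -> in-order
Step 1: SEND seq=1124 -> in-order
Step 3: SEND seq=149 -> out-of-order
Step 4: SEND seq=0 -> in-order
Step 5: SEND seq=231 -> in-order
Step 6: SEND seq=1248 -> in-order
Step 7: SEND seq=373 -> in-order

Answer: yes yes no yes yes yes yes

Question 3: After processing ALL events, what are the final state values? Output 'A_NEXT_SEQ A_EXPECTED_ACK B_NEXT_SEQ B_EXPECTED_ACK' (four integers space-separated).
After event 0: A_seq=1124 A_ack=0 B_seq=0 B_ack=1124
After event 1: A_seq=1248 A_ack=0 B_seq=0 B_ack=1248
After event 2: A_seq=1248 A_ack=0 B_seq=149 B_ack=1248
After event 3: A_seq=1248 A_ack=0 B_seq=231 B_ack=1248
After event 4: A_seq=1248 A_ack=231 B_seq=231 B_ack=1248
After event 5: A_seq=1248 A_ack=373 B_seq=373 B_ack=1248
After event 6: A_seq=1425 A_ack=373 B_seq=373 B_ack=1425
After event 7: A_seq=1425 A_ack=463 B_seq=463 B_ack=1425

Answer: 1425 463 463 1425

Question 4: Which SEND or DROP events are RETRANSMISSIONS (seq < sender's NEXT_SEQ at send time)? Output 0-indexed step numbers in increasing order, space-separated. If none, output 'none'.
Answer: 4

Derivation:
Step 0: SEND seq=1000 -> fresh
Step 1: SEND seq=1124 -> fresh
Step 2: DROP seq=0 -> fresh
Step 3: SEND seq=149 -> fresh
Step 4: SEND seq=0 -> retransmit
Step 5: SEND seq=231 -> fresh
Step 6: SEND seq=1248 -> fresh
Step 7: SEND seq=373 -> fresh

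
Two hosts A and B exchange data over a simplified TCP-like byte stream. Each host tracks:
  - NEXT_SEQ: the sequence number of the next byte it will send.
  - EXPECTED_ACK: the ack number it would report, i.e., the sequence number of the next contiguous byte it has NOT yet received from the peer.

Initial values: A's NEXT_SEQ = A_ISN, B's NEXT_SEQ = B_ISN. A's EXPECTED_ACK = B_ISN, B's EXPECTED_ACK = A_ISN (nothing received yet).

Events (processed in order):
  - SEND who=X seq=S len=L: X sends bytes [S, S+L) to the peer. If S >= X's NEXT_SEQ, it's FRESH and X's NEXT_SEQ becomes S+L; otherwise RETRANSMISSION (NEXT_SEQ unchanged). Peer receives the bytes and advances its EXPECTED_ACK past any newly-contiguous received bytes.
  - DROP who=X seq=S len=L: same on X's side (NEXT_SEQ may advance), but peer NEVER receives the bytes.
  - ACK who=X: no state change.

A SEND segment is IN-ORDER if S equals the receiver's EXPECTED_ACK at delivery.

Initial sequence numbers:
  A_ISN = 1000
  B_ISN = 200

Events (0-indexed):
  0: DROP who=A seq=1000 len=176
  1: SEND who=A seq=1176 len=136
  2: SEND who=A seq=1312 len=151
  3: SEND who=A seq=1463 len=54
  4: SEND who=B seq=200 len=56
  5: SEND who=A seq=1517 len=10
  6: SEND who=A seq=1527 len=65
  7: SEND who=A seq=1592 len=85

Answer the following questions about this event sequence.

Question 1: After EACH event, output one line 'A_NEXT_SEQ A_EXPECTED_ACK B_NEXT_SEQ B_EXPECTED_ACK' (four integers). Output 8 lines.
1176 200 200 1000
1312 200 200 1000
1463 200 200 1000
1517 200 200 1000
1517 256 256 1000
1527 256 256 1000
1592 256 256 1000
1677 256 256 1000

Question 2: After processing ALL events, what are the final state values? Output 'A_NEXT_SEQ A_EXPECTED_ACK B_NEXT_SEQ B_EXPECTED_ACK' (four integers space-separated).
Answer: 1677 256 256 1000

Derivation:
After event 0: A_seq=1176 A_ack=200 B_seq=200 B_ack=1000
After event 1: A_seq=1312 A_ack=200 B_seq=200 B_ack=1000
After event 2: A_seq=1463 A_ack=200 B_seq=200 B_ack=1000
After event 3: A_seq=1517 A_ack=200 B_seq=200 B_ack=1000
After event 4: A_seq=1517 A_ack=256 B_seq=256 B_ack=1000
After event 5: A_seq=1527 A_ack=256 B_seq=256 B_ack=1000
After event 6: A_seq=1592 A_ack=256 B_seq=256 B_ack=1000
After event 7: A_seq=1677 A_ack=256 B_seq=256 B_ack=1000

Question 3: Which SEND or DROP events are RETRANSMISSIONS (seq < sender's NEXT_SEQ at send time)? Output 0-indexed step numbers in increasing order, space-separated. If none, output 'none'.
Answer: none

Derivation:
Step 0: DROP seq=1000 -> fresh
Step 1: SEND seq=1176 -> fresh
Step 2: SEND seq=1312 -> fresh
Step 3: SEND seq=1463 -> fresh
Step 4: SEND seq=200 -> fresh
Step 5: SEND seq=1517 -> fresh
Step 6: SEND seq=1527 -> fresh
Step 7: SEND seq=1592 -> fresh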